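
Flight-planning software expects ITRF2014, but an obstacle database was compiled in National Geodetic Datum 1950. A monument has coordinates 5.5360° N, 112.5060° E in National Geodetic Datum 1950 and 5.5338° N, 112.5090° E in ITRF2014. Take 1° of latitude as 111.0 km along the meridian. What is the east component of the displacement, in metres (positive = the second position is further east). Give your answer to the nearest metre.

ΔE = 331 m

Δφ = 5.5338° − 5.5360° = -0.0022°; Δλ = 112.5090° − 112.5060° = +0.0030°.
ΔN = Δφ × 111000 = -244.2 m; ΔE = Δλ × 111000 × cos(5.5360°) = +0.0030 × 111000 × 0.995336 = 331.4 m.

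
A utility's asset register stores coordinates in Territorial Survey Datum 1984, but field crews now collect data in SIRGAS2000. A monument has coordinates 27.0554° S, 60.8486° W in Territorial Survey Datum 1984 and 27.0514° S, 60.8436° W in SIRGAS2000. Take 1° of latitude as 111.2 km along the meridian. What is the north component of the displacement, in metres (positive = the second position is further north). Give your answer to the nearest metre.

ΔN = 445 m

Δφ = -27.0514° − -27.0554° = +0.0040°; Δλ = -60.8436° − -60.8486° = +0.0050°.
ΔN = Δφ × 111200 = 444.8 m; ΔE = Δλ × 111200 × cos(-27.0554°) = +0.0050 × 111200 × 0.890567 = 495.2 m.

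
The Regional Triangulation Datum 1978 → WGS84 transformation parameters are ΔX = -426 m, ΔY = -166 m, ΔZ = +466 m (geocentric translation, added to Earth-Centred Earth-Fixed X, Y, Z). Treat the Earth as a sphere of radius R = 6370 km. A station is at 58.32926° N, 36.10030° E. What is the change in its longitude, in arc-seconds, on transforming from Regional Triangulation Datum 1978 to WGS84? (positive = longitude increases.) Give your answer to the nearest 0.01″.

Δλ = 7.21″

sin φ = 0.851079, cos φ = 0.525037, sin λ = 0.589201, cos λ = 0.807987.
East component: ΔE = −sin λ·ΔX + cos λ·ΔY = −(0.589201)(-426) + (0.807987)(-166) = 116.87 m.
1° of latitude spans πR/180 = 111177 m; at latitude φ, 1° of longitude spans that × cos φ = 58372.3 m, so Δλ = 116.87 / 58372.3 × 3600 = 7.208″.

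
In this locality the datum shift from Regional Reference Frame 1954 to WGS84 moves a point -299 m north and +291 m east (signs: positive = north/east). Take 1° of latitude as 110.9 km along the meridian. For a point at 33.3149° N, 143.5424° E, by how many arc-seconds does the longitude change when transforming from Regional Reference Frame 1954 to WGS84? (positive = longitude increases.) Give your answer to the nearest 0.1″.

Δλ = 11.3″

At latitude 33.3149°, cos φ = 0.835665.
1° of longitude at this latitude = 110.9 × cos φ = 92.68 km, so Δλ = 291.0 / 92675.2 = 0.0031400° = 11.304″.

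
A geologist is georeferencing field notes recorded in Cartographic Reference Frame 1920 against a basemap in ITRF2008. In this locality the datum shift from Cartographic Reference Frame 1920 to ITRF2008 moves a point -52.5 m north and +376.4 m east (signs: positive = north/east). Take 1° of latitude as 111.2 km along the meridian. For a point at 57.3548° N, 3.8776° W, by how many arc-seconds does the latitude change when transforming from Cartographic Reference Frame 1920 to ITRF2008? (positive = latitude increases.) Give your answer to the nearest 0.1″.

Δφ = -1.7″

1° of latitude = 111.2 km, so Δφ = -52.5 / 111200 = -0.0004721° = -1.700″.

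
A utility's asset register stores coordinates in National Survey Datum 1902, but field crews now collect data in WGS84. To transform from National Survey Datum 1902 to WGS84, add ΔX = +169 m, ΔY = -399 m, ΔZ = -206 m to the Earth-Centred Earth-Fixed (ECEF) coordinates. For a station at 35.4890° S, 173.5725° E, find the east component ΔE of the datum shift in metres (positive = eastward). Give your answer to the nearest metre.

ΔE = 378 m

At φ = -35.4890°, λ = 173.5725°: sin φ = -0.580547, cos φ = 0.814227, sin λ = 0.111946, cos λ = -0.993714.
ΔE = −sin λ·ΔX + cos λ·ΔY = −(0.111946)·(169) + (-0.993714)·(-399) = 377.57 m.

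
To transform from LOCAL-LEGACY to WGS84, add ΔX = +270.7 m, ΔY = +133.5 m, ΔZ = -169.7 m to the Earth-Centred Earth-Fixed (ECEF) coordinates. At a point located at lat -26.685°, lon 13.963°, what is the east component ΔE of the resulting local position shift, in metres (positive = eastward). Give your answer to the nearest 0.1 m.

ΔE = 64.2 m

The local east axis at (φ, λ) is (−sin λ, cos λ, 0), so ΔE = −sin(13.963°)·270.7 + cos(13.963°)·133.5 = 64.24 m.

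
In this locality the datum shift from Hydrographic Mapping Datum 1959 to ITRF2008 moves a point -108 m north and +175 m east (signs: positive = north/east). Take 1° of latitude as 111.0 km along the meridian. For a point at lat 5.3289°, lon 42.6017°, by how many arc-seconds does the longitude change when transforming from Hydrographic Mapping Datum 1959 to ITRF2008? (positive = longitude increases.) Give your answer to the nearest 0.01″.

At latitude 5.3289°, cos φ = 0.995678.
1° of longitude at this latitude = 111.0 × cos φ = 110.52 km, so Δλ = 175.0 / 110520.3 = 0.0015834° = 5.700″.

Δλ = 5.70″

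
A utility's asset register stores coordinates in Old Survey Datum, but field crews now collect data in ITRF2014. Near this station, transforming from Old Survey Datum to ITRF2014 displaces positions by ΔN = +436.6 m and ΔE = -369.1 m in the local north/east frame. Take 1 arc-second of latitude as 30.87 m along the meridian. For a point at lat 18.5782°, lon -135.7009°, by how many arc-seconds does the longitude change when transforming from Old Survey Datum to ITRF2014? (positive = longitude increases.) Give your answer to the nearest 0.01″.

Δλ = -12.61″

At latitude 18.5782°, cos φ = 0.947890.
1″ of longitude at this latitude = 30.87 × cos φ = 29.2614 m, so Δλ = -369.1 / 29.2614 = -12.614″.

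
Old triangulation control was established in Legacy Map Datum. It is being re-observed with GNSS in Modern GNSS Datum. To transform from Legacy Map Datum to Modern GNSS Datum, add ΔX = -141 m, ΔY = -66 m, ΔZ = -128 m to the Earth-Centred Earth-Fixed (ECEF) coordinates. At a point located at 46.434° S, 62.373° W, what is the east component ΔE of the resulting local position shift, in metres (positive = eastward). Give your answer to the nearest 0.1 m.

At φ = -46.434°, λ = -62.373°: sin φ = -0.724581, cos φ = 0.689190, sin λ = -0.885985, cos λ = 0.463714.
ΔE = −sin λ·ΔX + cos λ·ΔY = −(-0.885985)·(-141) + (0.463714)·(-66) = -155.53 m.

ΔE = -155.5 m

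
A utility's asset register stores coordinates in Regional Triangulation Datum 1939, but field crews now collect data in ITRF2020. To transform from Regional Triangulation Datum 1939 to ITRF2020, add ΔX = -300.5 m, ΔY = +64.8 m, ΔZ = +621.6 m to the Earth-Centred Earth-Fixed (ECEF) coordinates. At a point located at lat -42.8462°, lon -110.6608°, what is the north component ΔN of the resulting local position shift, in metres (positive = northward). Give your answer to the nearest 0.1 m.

At φ = -42.8462°, λ = -110.6608°: sin φ = -0.680033, cos φ = 0.733182, sin λ = -0.935686, cos λ = -0.352835.
ΔN = −sin φ cos λ·ΔX − sin φ sin λ·ΔY + cos φ·ΔZ = −(-0.680033)(-0.352835)(-300.5) − (-0.680033)(-0.935686)(64.8) + (0.733182)(621.6) = 486.62 m.

ΔN = 486.6 m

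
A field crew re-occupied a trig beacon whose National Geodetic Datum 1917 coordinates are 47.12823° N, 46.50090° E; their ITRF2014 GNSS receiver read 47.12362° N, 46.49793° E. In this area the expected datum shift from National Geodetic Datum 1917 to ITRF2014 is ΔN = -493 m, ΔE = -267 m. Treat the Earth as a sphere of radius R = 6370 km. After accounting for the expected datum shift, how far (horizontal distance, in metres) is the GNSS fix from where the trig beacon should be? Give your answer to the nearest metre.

Observed coordinate differences: Δφ = -0.00461°, Δλ = -0.00297°.
Converting to metres (1° lat = 111177 m, cos φ = 0.680360): observed ΔN = -512.5 m, observed ΔE = -224.7 m.
Subtracting the expected shift leaves a residual of -512.5 − (-493) = -19.5 m north and -224.7 − (-267) = 42.3 m east.
Residual distance = √((-19.5)² + 42.3²) = 46.6 m.

47 m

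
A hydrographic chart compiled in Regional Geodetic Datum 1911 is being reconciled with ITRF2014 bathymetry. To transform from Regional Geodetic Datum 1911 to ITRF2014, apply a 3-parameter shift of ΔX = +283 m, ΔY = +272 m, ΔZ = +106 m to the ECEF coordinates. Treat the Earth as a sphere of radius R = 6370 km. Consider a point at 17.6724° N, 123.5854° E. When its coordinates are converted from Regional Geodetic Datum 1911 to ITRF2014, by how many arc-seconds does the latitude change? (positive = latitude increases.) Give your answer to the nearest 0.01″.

sin φ = 0.303574, cos φ = 0.952808, sin λ = 0.833062, cos λ = -0.553179.
North component: ΔN = −sin φ cos λ·ΔX − sin φ sin λ·ΔY + cos φ·ΔZ = −(0.303574)(-0.553179)(283) − (0.303574)(0.833062)(272) + (0.952808)(106) = 79.73 m.
1° of latitude spans πR/180 = 111177 m, so Δφ = 79.73 / 111177 × 3600 = 2.582″.

Δφ = 2.58″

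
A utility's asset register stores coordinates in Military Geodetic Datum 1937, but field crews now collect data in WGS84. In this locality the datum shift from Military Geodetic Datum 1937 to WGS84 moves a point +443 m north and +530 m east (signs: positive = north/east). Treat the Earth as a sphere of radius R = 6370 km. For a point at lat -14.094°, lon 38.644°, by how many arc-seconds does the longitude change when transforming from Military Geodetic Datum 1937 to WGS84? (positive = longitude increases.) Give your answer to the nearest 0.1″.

Δλ = 17.7″

At latitude -14.094°, cos φ = 0.969898.
One radian of longitude at latitude φ spans R cos φ, so Δλ = ΔE / (R cos φ) = 530.0 / (6370000 × 0.969898) = 8.5785e-05 rad = 17.694″.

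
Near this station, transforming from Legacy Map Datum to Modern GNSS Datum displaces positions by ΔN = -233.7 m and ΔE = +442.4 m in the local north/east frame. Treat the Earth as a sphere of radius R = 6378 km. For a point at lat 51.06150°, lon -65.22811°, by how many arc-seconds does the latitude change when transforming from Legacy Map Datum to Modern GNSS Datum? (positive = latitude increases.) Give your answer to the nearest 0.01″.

Δφ = -7.56″

On a sphere of radius R, 1 rad of latitude = R, so Δφ = ΔN / R = -233.7 / 6378000 = -3.6642e-05 rad = -7.558″.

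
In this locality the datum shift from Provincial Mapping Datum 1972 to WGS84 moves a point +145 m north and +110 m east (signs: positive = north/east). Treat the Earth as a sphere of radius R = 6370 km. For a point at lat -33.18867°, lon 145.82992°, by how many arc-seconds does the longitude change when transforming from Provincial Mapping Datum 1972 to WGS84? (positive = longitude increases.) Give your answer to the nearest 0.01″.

At latitude -33.18867°, cos φ = 0.836873.
One radian of longitude at latitude φ spans R cos φ, so Δλ = ΔE / (R cos φ) = 110.0 / (6370000 × 0.836873) = 2.0634e-05 rad = 4.256″.

Δλ = 4.26″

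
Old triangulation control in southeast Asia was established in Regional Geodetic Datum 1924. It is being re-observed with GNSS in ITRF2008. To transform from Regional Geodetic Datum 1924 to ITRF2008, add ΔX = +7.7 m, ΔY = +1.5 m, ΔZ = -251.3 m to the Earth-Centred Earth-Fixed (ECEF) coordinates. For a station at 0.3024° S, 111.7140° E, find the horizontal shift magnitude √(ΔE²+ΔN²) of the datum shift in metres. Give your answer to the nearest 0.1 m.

251.4 m

The local east axis at (φ, λ) is (−sin λ, cos λ, 0), so ΔE = −sin(111.7140°)·7.7 + cos(111.7140°)·1.5 = -7.71 m.
The local north axis is (−sin φ cos λ, −sin φ sin λ, cos φ), giving ΔN = -0.015 + 0.007 − 251.296 = -251.30 m.
Horizontal magnitude = √(ΔE² + ΔN²) = √((-7.71)² + (-251.30)²) = 251.42 m.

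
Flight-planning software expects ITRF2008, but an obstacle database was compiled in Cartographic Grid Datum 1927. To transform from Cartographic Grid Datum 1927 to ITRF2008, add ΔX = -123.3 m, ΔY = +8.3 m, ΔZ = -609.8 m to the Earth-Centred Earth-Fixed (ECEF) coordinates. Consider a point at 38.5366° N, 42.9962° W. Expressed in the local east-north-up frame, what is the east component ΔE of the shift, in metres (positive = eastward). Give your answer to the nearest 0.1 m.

ΔE = -78.0 m

The local east axis at (φ, λ) is (−sin λ, cos λ, 0), so ΔE = −sin(-42.9962°)·(-123.3) + cos(-42.9962°)·8.3 = -78.01 m.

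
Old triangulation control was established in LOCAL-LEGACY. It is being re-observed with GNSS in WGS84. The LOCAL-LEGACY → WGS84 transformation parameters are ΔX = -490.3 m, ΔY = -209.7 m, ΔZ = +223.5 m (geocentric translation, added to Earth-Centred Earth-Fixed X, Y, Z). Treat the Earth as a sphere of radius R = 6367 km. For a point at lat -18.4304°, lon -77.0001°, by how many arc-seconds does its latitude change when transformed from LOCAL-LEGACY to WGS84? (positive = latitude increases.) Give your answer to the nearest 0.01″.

sin φ = -0.316152, cos φ = 0.948708, sin λ = -0.974370, cos λ = 0.224949.
North component: ΔN = −sin φ cos λ·ΔX − sin φ sin λ·ΔY + cos φ·ΔZ = −(-0.316152)(0.224949)(-490.3) − (-0.316152)(-0.974370)(-209.7) + (0.948708)(223.5) = 241.77 m.
1° of latitude spans πR/180 = 111125 m, so Δφ = 241.77 / 111125 × 3600 = 7.832″.

Δφ = 7.83″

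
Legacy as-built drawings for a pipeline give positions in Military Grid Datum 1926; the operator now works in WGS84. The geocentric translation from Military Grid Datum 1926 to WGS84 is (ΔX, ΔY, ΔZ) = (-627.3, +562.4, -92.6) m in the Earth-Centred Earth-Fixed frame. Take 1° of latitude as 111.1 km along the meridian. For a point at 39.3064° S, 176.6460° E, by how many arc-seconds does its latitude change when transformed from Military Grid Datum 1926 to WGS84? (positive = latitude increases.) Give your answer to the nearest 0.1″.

sin φ = -0.633467, cos φ = 0.773769, sin λ = 0.058505, cos λ = -0.998287.
North component: ΔN = −sin φ cos λ·ΔX − sin φ sin λ·ΔY + cos φ·ΔZ = −(-0.633467)(-0.998287)(-627.3) − (-0.633467)(0.058505)(562.4) + (0.773769)(-92.6) = 345.89 m.
1° of latitude spans 111100 m, so Δφ = 345.89 / 111100 × 3600 = 11.208″.

Δφ = 11.2″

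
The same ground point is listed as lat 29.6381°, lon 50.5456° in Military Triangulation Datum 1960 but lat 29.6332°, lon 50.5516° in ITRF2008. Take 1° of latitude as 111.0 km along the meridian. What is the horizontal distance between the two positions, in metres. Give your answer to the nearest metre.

Δφ = 29.6332° − 29.6381° = -0.0049°; Δλ = 50.5516° − 50.5456° = +0.0060°.
ΔN = Δφ × 111000 = -543.9 m; ΔE = Δλ × 111000 × cos(29.6381°) = +0.0060 × 111000 × 0.869166 = 578.9 m.
Distance = √(ΔE² + ΔN²) = √(578.9² + (-543.9)²) = 794.3 m.

794 m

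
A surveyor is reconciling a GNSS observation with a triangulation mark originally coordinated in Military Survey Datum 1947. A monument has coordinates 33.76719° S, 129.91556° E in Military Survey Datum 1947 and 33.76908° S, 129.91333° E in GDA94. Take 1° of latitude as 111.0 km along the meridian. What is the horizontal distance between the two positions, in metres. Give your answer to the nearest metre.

294 m

Δφ = -33.76908° − -33.76719° = -0.00189°; Δλ = 129.91333° − 129.91556° = -0.00223°.
ΔN = Δφ × 111000 = -209.8 m; ΔE = Δλ × 111000 × cos(-33.76719°) = -0.00223 × 111000 × 0.831303 = -205.8 m.
Distance = √(ΔE² + ΔN²) = √((-205.8)² + (-209.8)²) = 293.9 m.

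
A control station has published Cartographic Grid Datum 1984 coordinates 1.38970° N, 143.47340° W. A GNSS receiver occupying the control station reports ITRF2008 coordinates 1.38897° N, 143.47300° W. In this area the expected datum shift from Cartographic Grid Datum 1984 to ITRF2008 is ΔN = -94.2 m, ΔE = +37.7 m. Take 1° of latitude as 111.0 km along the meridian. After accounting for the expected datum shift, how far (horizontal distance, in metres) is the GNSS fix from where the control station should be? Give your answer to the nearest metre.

15 m

Observed coordinate differences: Δφ = -0.00073°, Δλ = +0.00040°.
Converting to metres (1° lat = 111000 m, cos φ = 0.999706): observed ΔN = -81.0 m, observed ΔE = 44.4 m.
Subtracting the expected shift leaves a residual of -81.0 − (-94.2) = 13.2 m north and 44.4 − (37.7) = 6.7 m east.
Residual distance = √(13.2² + 6.7²) = 14.8 m.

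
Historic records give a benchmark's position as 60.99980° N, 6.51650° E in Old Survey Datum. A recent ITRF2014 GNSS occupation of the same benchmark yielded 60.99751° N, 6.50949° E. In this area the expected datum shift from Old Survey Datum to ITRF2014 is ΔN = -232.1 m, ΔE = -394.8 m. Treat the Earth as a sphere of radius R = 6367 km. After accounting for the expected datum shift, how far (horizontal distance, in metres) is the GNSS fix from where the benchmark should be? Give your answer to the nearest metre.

28 m

Observed coordinate differences: Δφ = -0.00229°, Δλ = -0.00701°.
Converting to metres (1° lat = 111125 m, cos φ = 0.484813): observed ΔN = -254.5 m, observed ΔE = -377.7 m.
Subtracting the expected shift leaves a residual of -254.5 − (-232.1) = -22.4 m north and -377.7 − (-394.8) = 17.1 m east.
Residual distance = √((-22.4)² + 17.1²) = 28.2 m.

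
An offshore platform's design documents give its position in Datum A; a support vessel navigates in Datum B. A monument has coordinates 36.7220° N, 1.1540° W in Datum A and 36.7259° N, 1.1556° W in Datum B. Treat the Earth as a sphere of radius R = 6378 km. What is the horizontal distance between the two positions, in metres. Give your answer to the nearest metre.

Δφ = 36.7259° − 36.7220° = +0.0039°; Δλ = -1.1556° − -1.1540° = -0.0016°.
1° along a meridian = πR/180 = 111317 m.
ΔN = Δφ × 111317 = 434.1 m; ΔE = Δλ × 111317 × cos(36.7220°) = -0.0016 × 111317 × 0.801546 = -142.8 m.
Distance = √(ΔE² + ΔN²) = √((-142.8)² + 434.1²) = 457.0 m.

457 m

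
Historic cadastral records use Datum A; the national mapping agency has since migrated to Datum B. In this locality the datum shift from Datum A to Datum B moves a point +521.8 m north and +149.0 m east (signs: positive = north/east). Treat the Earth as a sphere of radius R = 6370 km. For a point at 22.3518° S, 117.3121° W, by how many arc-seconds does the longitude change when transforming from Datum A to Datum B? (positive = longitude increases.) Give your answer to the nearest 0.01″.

At latitude -22.3518°, cos φ = 0.924866.
One radian of longitude at latitude φ spans R cos φ, so Δλ = ΔE / (R cos φ) = 149.0 / (6370000 × 0.924866) = 2.5291e-05 rad = 5.217″.

Δλ = 5.22″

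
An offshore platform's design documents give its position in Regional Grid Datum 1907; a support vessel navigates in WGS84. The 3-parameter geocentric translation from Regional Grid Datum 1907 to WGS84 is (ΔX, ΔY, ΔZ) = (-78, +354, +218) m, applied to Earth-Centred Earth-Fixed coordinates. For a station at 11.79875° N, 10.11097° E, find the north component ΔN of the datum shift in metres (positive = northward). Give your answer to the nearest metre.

ΔN = 216 m

At φ = 11.79875°, λ = 10.11097°: sin φ = 0.204475, cos φ = 0.978872, sin λ = 0.175555, cos λ = 0.984470.
ΔN = −sin φ cos λ·ΔX − sin φ sin λ·ΔY + cos φ·ΔZ = −(0.204475)(0.984470)(-78) − (0.204475)(0.175555)(354) + (0.978872)(218) = 216.39 m.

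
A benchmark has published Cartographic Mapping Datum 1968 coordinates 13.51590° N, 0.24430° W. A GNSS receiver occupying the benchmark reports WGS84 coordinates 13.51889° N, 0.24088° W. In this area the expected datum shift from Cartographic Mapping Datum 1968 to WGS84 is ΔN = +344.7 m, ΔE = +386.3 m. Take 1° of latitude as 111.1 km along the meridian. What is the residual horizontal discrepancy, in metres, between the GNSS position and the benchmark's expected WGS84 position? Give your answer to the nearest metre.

21 m

Observed coordinate differences: Δφ = +0.00299°, Δλ = +0.00342°.
Converting to metres (1° lat = 111100 m, cos φ = 0.972305): observed ΔN = 332.2 m, observed ΔE = 369.4 m.
Subtracting the expected shift leaves a residual of 332.2 − (344.7) = -12.5 m north and 369.4 − (386.3) = -16.9 m east.
Residual distance = √((-12.5)² + (-16.9)²) = 21.0 m.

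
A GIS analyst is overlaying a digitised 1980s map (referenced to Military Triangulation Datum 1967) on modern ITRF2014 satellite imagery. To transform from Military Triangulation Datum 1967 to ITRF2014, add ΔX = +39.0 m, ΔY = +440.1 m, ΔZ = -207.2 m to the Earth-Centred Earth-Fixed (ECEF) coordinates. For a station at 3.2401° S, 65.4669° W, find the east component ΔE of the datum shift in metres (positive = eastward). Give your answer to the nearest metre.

ΔE = 218 m

The local east axis at (φ, λ) is (−sin λ, cos λ, 0), so ΔE = −sin(-65.4669°)·39.0 + cos(-65.4669°)·440.1 = 218.22 m.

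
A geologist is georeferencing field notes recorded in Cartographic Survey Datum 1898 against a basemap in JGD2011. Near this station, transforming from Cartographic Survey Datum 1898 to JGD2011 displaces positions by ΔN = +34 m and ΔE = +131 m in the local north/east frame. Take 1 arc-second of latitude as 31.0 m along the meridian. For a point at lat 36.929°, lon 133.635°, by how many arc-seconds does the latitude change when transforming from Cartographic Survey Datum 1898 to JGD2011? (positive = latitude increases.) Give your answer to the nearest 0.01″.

Δφ = 1.10″

1″ of latitude = 31.00 m, so Δφ = 34.0 / 31.00 = 1.097″.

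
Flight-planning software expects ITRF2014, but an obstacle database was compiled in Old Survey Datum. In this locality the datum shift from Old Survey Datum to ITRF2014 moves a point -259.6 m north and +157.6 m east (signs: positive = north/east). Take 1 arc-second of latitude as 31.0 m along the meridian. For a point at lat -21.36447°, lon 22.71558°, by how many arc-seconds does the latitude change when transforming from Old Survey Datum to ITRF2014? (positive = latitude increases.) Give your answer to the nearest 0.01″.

Δφ = -8.37″

1″ of latitude = 31.00 m, so Δφ = -259.6 / 31.00 = -8.374″.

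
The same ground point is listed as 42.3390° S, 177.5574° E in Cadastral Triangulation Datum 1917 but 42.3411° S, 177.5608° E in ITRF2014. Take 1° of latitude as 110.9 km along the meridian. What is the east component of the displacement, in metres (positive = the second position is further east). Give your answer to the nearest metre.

Δφ = -42.3411° − -42.3390° = -0.0021°; Δλ = 177.5608° − 177.5574° = +0.0034°.
ΔN = Δφ × 110900 = -232.9 m; ΔE = Δλ × 110900 × cos(-42.3390°) = +0.0034 × 110900 × 0.739173 = 278.7 m.

ΔE = 279 m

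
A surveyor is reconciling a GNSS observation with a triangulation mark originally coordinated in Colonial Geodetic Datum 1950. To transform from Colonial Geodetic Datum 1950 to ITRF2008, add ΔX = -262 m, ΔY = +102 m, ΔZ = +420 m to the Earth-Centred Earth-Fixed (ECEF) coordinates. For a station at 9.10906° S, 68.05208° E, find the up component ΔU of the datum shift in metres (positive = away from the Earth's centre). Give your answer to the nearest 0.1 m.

ΔU = -69.8 m

At φ = -9.10906°, λ = 68.05208°: sin φ = -0.158314, cos φ = 0.987389, sin λ = 0.927524, cos λ = 0.373764.
ΔU = cos φ cos λ·ΔX + cos φ sin λ·ΔY + sin φ·ΔZ = (0.987389)(0.373764)(-262) + (0.987389)(0.927524)(102) + (-0.158314)(420) = -69.77 m.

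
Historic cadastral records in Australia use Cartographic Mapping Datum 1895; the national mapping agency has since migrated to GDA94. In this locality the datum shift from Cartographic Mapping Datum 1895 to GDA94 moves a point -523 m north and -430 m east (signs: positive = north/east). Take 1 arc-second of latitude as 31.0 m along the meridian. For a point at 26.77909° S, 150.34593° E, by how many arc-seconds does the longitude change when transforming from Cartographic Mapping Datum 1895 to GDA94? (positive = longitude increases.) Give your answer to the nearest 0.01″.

At latitude -26.77909°, cos φ = 0.892750.
1″ of longitude at this latitude = 31.00 × cos φ = 27.6753 m, so Δλ = -430.0 / 27.6753 = -15.537″.

Δλ = -15.54″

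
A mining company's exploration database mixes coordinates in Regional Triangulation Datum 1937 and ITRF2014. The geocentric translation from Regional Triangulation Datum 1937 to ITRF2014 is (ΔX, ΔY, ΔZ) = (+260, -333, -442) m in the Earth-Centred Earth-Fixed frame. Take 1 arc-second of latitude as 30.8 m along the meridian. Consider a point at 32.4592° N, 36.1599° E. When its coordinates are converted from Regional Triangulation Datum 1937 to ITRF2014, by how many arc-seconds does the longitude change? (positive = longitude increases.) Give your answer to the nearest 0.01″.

sin φ = 0.536699, cos φ = 0.843774, sin λ = 0.590041, cos λ = 0.807373.
East component: ΔE = −sin λ·ΔX + cos λ·ΔY = −(0.590041)(260) + (0.807373)(-333) = -422.27 m.
1° of latitude spans 3600 × 30.80 = 110880 m; at latitude φ, 1° of longitude spans that × cos φ = 93557.6 m, so Δλ = -422.27 / 93557.6 × 3600 = -16.248″.

Δλ = -16.25″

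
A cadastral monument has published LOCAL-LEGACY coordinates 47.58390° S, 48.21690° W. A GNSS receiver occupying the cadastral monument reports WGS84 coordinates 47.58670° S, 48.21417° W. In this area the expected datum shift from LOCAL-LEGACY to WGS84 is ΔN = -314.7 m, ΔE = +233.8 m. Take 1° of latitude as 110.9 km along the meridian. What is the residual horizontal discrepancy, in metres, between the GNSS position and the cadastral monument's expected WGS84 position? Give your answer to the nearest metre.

30 m

Observed coordinate differences: Δφ = -0.00280°, Δλ = +0.00273°.
Converting to metres (1° lat = 110900 m, cos φ = 0.674510): observed ΔN = -310.5 m, observed ΔE = 204.2 m.
Subtracting the expected shift leaves a residual of -310.5 − (-314.7) = 4.2 m north and 204.2 − (233.8) = -29.6 m east.
Residual distance = √(4.2² + (-29.6)²) = 29.9 m.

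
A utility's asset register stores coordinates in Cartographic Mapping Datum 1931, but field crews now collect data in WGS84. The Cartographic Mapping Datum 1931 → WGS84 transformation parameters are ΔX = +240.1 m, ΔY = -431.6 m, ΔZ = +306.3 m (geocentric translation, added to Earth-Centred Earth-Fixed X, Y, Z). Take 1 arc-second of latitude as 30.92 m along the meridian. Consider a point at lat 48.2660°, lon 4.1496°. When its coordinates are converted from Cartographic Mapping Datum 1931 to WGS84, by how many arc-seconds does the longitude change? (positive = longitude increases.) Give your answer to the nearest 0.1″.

Δλ = -21.8″

sin φ = 0.746243, cos φ = 0.665673, sin λ = 0.072361, cos λ = 0.997379.
East component: ΔE = −sin λ·ΔX + cos λ·ΔY = −(0.072361)(240.1) + (0.997379)(-431.6) = -447.84 m.
1° of latitude spans 3600 × 30.92 = 111312 m; at latitude φ, 1° of longitude spans that × cos φ = 74097.4 m, so Δλ = -447.84 / 74097.4 × 3600 = -21.758″.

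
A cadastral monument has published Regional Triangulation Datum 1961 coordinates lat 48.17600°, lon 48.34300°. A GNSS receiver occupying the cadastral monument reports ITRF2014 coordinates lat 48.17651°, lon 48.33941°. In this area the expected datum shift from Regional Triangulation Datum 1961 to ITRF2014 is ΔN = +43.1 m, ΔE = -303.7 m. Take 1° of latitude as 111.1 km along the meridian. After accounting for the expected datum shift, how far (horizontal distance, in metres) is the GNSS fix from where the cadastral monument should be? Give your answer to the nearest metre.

40 m

Observed coordinate differences: Δφ = +0.00051°, Δλ = -0.00359°.
Converting to metres (1° lat = 111100 m, cos φ = 0.666845): observed ΔN = 56.7 m, observed ΔE = -266.0 m.
Subtracting the expected shift leaves a residual of 56.7 − (43.1) = 13.6 m north and -266.0 − (-303.7) = 37.7 m east.
Residual distance = √(13.6² + 37.7²) = 40.1 m.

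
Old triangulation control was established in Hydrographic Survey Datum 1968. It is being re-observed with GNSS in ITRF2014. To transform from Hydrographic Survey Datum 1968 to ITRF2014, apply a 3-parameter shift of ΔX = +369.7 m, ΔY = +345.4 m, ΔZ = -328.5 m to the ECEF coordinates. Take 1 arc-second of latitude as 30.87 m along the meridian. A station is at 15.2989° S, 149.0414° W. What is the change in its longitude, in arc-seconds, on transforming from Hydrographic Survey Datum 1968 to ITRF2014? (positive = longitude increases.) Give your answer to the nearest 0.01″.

Δλ = -3.56″

sin φ = -0.263855, cos φ = 0.964562, sin λ = -0.514419, cos λ = -0.857539.
East component: ΔE = −sin λ·ΔX + cos λ·ΔY = −(-0.514419)(369.7) + (-0.857539)(345.4) = -106.01 m.
1° of latitude spans 3600 × 30.87 = 111132 m; at latitude φ, 1° of longitude spans that × cos φ = 107193.8 m, so Δλ = -106.01 / 107193.8 × 3600 = -3.560″.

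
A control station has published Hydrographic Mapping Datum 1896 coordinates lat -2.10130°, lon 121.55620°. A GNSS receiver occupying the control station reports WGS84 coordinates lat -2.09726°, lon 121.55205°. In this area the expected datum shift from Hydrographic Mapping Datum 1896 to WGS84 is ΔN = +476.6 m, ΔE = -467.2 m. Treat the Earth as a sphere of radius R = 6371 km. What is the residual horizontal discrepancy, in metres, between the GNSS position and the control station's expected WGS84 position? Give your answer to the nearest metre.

Observed coordinate differences: Δφ = +0.00404°, Δλ = -0.00415°.
Converting to metres (1° lat = 111195 m, cos φ = 0.999328): observed ΔN = 449.2 m, observed ΔE = -461.1 m.
Subtracting the expected shift leaves a residual of 449.2 − (476.6) = -27.4 m north and -461.1 − (-467.2) = 6.1 m east.
Residual distance = √((-27.4)² + 6.1²) = 28.0 m.

28 m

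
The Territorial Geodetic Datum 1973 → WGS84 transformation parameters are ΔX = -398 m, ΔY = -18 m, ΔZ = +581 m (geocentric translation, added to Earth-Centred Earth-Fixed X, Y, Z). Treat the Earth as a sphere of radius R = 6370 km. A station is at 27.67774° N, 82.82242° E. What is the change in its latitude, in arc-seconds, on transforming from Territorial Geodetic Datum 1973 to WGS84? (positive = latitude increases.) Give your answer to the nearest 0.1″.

sin φ = 0.464498, cos φ = 0.885574, sin λ = 0.992164, cos λ = 0.124945.
North component: ΔN = −sin φ cos λ·ΔX − sin φ sin λ·ΔY + cos φ·ΔZ = −(0.464498)(0.124945)(-398) − (0.464498)(0.992164)(-18) + (0.885574)(581) = 545.91 m.
1° of latitude spans πR/180 = 111177 m, so Δφ = 545.91 / 111177 × 3600 = 17.677″.

Δφ = 17.7″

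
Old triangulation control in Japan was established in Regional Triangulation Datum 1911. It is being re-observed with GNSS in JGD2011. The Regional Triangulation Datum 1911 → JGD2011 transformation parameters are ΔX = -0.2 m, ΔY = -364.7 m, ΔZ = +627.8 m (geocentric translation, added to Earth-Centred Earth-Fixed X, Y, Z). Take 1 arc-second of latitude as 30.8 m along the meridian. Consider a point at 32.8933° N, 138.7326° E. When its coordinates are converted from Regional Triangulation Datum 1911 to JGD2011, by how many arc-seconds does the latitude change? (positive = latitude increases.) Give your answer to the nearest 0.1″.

Δφ = 21.4″

sin φ = 0.543076, cos φ = 0.839683, sin λ = 0.659574, cos λ = -0.751640.
North component: ΔN = −sin φ cos λ·ΔX − sin φ sin λ·ΔY + cos φ·ΔZ = −(0.543076)(-0.751640)(-0.2) − (0.543076)(0.659574)(-364.7) + (0.839683)(627.8) = 657.71 m.
1° of latitude spans 3600 × 30.80 = 110880 m, so Δφ = 657.71 / 110880 × 3600 = 21.354″.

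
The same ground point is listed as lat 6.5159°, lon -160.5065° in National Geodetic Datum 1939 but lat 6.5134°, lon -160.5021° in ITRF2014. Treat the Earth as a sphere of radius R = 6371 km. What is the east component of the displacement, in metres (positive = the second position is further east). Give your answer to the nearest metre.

Δφ = 6.5134° − 6.5159° = -0.0025°; Δλ = -160.5021° − -160.5065° = +0.0044°.
1° along a meridian = πR/180 = 111195 m.
ΔN = Δφ × 111195 = -278.0 m; ΔE = Δλ × 111195 × cos(6.5159°) = +0.0044 × 111195 × 0.993540 = 486.1 m.

ΔE = 486 m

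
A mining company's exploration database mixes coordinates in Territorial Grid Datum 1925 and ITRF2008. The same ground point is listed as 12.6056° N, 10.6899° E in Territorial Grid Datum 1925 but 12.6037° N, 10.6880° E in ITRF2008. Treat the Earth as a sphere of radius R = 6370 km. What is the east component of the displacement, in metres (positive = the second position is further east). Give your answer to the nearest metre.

Δφ = 12.6037° − 12.6056° = -0.0019°; Δλ = 10.6880° − 10.6899° = -0.0019°.
1° along a meridian = πR/180 = 111177 m.
ΔN = Δφ × 111177 = -211.2 m; ΔE = Δλ × 111177 × cos(12.6056°) = -0.0019 × 111177 × 0.975895 = -206.1 m.

ΔE = -206 m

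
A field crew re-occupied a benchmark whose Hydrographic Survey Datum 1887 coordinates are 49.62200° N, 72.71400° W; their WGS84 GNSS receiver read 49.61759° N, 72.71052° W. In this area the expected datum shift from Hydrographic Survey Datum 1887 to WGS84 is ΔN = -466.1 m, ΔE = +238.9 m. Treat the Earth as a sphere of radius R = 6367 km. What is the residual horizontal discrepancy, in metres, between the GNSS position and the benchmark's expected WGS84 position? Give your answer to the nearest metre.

27 m

Observed coordinate differences: Δφ = -0.00441°, Δλ = +0.00348°.
Converting to metres (1° lat = 111125 m, cos φ = 0.647827): observed ΔN = -490.1 m, observed ΔE = 250.5 m.
Subtracting the expected shift leaves a residual of -490.1 − (-466.1) = -24.0 m north and 250.5 − (238.9) = 11.6 m east.
Residual distance = √((-24.0)² + 11.6²) = 26.6 m.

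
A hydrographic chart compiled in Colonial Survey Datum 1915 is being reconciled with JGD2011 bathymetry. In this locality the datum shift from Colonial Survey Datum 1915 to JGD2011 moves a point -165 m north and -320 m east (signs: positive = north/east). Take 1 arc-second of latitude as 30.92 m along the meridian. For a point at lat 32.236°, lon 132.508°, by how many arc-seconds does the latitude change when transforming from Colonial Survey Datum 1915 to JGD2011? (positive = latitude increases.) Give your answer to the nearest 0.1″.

Δφ = -5.3″

1″ of latitude = 30.92 m, so Δφ = -165.0 / 30.92 = -5.336″.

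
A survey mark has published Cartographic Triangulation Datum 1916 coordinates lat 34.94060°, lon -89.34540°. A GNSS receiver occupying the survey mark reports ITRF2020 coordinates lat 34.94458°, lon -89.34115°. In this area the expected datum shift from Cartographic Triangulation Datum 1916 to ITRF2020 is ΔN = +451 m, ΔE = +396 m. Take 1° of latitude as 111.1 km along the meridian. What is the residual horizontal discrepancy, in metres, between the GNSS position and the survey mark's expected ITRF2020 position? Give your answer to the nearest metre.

Observed coordinate differences: Δφ = +0.00398°, Δλ = +0.00425°.
Converting to metres (1° lat = 111100 m, cos φ = 0.819746): observed ΔN = 442.2 m, observed ΔE = 387.1 m.
Subtracting the expected shift leaves a residual of 442.2 − (451) = -8.8 m north and 387.1 − (396) = -8.9 m east.
Residual distance = √((-8.8)² + (-8.9)²) = 12.6 m.

13 m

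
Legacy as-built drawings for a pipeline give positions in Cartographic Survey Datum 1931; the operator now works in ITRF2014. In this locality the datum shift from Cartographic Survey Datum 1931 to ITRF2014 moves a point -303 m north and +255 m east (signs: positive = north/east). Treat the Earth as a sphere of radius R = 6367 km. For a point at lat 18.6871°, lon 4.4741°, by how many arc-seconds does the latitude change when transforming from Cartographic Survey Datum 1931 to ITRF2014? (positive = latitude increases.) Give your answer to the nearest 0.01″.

Δφ = -9.82″

On a sphere of radius R, 1 rad of latitude = R, so Δφ = ΔN / R = -303.0 / 6367000 = -4.7589e-05 rad = -9.816″.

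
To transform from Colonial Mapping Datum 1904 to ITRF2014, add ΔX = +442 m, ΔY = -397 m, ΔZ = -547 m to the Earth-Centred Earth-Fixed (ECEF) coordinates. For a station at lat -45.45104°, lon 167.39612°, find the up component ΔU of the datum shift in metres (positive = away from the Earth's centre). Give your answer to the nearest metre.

At φ = -45.45104°, λ = 167.39612°: sin φ = -0.712651, cos φ = 0.701518, sin λ = 0.218209, cos λ = -0.975902.
ΔU = cos φ cos λ·ΔX + cos φ sin λ·ΔY + sin φ·ΔZ = (0.701518)(-0.975902)(442) + (0.701518)(0.218209)(-397) + (-0.712651)(-547) = 26.45 m.

ΔU = 26 m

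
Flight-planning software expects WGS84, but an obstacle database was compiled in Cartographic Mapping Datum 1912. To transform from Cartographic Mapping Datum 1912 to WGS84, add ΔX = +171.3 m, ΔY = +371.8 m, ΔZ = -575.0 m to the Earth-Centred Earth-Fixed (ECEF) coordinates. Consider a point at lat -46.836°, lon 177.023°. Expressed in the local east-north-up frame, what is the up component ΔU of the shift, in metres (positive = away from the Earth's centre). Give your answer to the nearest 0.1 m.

ΔU = 315.6 m

At φ = -46.836°, λ = 177.023°: sin φ = -0.729399, cos φ = 0.684089, sin λ = 0.051935, cos λ = -0.998650.
ΔU = cos φ cos λ·ΔX + cos φ sin λ·ΔY + sin φ·ΔZ = (0.684089)(-0.998650)(171.3) + (0.684089)(0.051935)(371.8) + (-0.729399)(-575.0) = 315.59 m.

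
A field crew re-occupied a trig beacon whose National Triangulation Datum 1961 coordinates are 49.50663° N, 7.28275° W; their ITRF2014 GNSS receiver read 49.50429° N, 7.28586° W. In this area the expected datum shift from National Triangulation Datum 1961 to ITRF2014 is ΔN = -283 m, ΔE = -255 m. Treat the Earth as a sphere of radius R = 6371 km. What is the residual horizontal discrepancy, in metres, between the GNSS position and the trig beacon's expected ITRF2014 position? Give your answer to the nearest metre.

Observed coordinate differences: Δφ = -0.00234°, Δλ = -0.00311°.
Converting to metres (1° lat = 111195 m, cos φ = 0.649360): observed ΔN = -260.2 m, observed ΔE = -224.6 m.
Subtracting the expected shift leaves a residual of -260.2 − (-283) = 22.8 m north and -224.6 − (-255) = 30.4 m east.
Residual distance = √(22.8² + 30.4²) = 38.0 m.

38 m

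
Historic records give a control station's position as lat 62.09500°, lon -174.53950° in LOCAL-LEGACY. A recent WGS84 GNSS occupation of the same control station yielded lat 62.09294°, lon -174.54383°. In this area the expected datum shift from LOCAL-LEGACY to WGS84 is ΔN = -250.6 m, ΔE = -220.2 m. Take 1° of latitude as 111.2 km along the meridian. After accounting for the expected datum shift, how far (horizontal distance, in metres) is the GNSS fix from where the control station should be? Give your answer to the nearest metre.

22 m

Observed coordinate differences: Δφ = -0.00206°, Δλ = -0.00433°.
Converting to metres (1° lat = 111200 m, cos φ = 0.468007): observed ΔN = -229.1 m, observed ΔE = -225.3 m.
Subtracting the expected shift leaves a residual of -229.1 − (-250.6) = 21.5 m north and -225.3 − (-220.2) = -5.1 m east.
Residual distance = √(21.5² + (-5.1)²) = 22.1 m.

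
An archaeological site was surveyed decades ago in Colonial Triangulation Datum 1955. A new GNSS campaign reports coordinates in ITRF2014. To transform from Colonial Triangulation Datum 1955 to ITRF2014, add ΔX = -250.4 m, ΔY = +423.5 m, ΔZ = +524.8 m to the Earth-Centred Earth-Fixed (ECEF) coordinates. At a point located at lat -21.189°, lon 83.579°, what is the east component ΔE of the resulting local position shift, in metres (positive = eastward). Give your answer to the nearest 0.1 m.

ΔE = 296.2 m

At φ = -21.189°, λ = 83.579°: sin φ = -0.361446, cos φ = 0.932393, sin λ = 0.993727, cos λ = 0.111833.
ΔE = −sin λ·ΔX + cos λ·ΔY = −(0.993727)·(-250.4) + (0.111833)·(423.5) = 296.19 m.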